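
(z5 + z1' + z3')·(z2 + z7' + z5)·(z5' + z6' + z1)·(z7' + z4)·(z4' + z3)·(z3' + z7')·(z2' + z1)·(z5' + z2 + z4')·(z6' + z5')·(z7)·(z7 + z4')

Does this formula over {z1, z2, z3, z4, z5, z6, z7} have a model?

No

From the singleton clause (z7), z7 = 1.
From the singleton clause (z4), z4 = 1.
From the singleton clause (z3), z3 = 1.
That conflicts with the unit clause (z3').
No assignment satisfies every clause.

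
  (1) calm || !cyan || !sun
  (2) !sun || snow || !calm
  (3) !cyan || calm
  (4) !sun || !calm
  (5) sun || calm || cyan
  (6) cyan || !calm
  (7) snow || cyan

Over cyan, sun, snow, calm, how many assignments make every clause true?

3

There are 2^4 = 16 truth assignments over (cyan, sun, snow, calm).
Check each against the 7 clauses (columns in the order cyan, sun, snow, calm):
  F F F F  ✗ fails (sun || calm || cyan)
  F F F T  ✗ fails (cyan || !calm)
  F F T F  ✗ fails (sun || calm || cyan)
  F F T T  ✗ fails (cyan || !calm)
  F T F F  ✗ fails (snow || cyan)
  F T F T  ✗ fails (!sun || snow || !calm)
  F T T F  ✓ satisfies all
  F T T T  ✗ fails (!sun || !calm)
  T F F F  ✗ fails (!cyan || calm)
  T F F T  ✓ satisfies all
  T F T F  ✗ fails (!cyan || calm)
  T F T T  ✓ satisfies all
  T T F F  ✗ fails (calm || !cyan || !sun)
  T T F T  ✗ fails (!sun || snow || !calm)
  T T T F  ✗ fails (calm || !cyan || !sun)
  T T T T  ✗ fails (!sun || !calm)
3 of the 16 rows are models.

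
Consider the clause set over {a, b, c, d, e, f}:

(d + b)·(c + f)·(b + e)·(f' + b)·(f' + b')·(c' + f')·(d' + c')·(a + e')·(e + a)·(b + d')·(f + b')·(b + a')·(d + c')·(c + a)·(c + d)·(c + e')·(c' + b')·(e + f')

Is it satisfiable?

No

Suppose d = 1.
The clause (c') is unit, so c = 0.
The clause (f) is unit, so f = 1.
The clause (b) is unit, so b = 1.
That conflicts with the unit clause (b').
Undo d and try d = 0.
The clause (b) is unit, so b = 1.
The clause (f') is unit, so f = 0.
That conflicts with the unit clause (f).
Both values of d lead to a conflict.
No assignment satisfies every clause.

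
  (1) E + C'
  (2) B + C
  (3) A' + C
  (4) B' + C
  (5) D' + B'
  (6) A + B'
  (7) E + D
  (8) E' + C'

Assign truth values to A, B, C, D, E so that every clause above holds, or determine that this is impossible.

Suppose E = 1.
The clause (C') is unit, so C = 0.
The clause (B) is unit, so B = 1.
That conflicts with the unit clause (B').
So E must be the other value — set E = 0.
The clause (C') is unit, so C = 0.
The clause (B) is unit, so B = 1.
That conflicts with the unit clause (B').
Neither E = 1 nor E = 0 works.

UNSATISFIABLE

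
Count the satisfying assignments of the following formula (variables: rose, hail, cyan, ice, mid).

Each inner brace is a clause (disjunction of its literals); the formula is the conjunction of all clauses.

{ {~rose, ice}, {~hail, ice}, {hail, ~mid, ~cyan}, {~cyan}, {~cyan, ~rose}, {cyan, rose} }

4

There are 2^5 = 32 truth assignments over (rose, hail, cyan, ice, mid).
Split on rose. With rose = 1, the clauses containing rose are satisfied and ~rose drops from the rest; 4 of the 2^4 = 16 assignments to the other variables satisfy what remains.
With rose = 0, by the same count on the reduced clause set, 0 assignments work.
(One model: rose=T, hail=F, cyan=F, ice=T, mid=F.)
Total: 4 + 0 = 4.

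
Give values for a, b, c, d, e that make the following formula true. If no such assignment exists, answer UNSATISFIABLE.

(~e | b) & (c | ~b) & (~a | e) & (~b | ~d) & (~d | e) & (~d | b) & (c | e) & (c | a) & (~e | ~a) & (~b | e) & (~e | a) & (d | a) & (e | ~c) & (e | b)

Suppose e = 0.
Unit clause (~a) forces a = 0.
Unit clause (~d) forces d = 0.
But (d) is also a unit clause — contradiction.
That branch fails; take e = 1 instead.
Unit clause (b) forces b = 1.
Unit clause (c) forces c = 1.
Unit clause (~d) forces d = 0.
Unit clause (~a) forces a = 0.
But (a) is also a unit clause — contradiction.
Both values of e lead to a conflict.

UNSATISFIABLE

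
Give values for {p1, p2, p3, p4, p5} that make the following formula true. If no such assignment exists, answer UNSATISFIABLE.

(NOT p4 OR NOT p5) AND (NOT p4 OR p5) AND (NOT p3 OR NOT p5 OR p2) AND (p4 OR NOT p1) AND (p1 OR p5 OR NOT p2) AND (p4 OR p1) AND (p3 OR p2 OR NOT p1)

Suppose p4 = false.
Unit clause (NOT p1) forces p1 = false.
That conflicts with the unit clause (p1).
So p4 must be the other value — set p4 = true.
Unit clause (NOT p5) forces p5 = false.
That conflicts with the unit clause (p5).
Either choice for p4 ends in contradiction.

UNSATISFIABLE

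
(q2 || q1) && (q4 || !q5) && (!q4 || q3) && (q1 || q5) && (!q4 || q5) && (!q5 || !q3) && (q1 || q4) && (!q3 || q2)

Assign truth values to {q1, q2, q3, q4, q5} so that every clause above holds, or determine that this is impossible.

Branch on q2: set q2 = false.
The clause (q1) is unit, so q1 = true.
The clause (!q3) is unit, so q3 = false.
The clause (!q4) is unit, so q4 = false.
The clause (!q5) is unit, so q5 = false.
All clauses are satisfied.

q1: true, q2: false, q3: false, q4: false, q5: false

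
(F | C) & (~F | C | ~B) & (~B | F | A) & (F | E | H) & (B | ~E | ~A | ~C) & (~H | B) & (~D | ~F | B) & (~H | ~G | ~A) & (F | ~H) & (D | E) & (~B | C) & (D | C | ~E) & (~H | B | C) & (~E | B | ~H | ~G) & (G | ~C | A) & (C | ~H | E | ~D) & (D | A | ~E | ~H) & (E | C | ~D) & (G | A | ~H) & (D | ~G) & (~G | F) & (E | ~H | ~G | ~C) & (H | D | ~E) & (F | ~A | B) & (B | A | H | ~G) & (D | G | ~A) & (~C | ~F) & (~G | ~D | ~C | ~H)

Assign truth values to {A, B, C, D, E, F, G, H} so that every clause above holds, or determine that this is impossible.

A: 1,  B: 1,  C: 1,  D: 1,  E: 1,  F: 0,  G: 0,  H: 0

Try F = 0.
(C) alone gives C = 1.
(~H) alone gives H = 0.
(E) alone gives E = 1.
(~G) alone gives G = 0.
(A) alone gives A = 1.
(B) alone gives B = 1.
(D) alone gives D = 1.
Every clause now holds.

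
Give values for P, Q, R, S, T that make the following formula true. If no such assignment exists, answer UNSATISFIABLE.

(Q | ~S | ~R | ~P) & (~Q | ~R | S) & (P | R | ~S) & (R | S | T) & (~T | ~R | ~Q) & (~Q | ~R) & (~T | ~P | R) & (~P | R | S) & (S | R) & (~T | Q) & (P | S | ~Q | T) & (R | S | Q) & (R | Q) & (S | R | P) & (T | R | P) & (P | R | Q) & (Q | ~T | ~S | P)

Suppose Q = 1.
The clause (~R) is unit, so R = 0.
The clause (S) is unit, so S = 1.
The clause (P) is unit, so P = 1.
The clause (~T) is unit, so T = 0.
This assignment satisfies each clause.

P=1; Q=1; R=0; S=1; T=0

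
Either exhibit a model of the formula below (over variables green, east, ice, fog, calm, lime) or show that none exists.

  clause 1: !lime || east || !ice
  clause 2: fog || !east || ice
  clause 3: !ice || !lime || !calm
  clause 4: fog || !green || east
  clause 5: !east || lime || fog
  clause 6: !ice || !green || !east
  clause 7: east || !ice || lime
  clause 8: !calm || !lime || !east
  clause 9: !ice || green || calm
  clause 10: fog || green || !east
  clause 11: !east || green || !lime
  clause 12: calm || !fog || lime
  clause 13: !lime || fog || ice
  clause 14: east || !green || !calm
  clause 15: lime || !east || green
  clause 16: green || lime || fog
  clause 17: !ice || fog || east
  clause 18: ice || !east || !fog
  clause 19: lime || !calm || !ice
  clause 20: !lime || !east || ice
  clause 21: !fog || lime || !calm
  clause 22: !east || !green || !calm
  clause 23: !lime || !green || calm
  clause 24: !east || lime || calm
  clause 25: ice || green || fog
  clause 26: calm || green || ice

Try lime = true.
Try east = false.
Unit clause (!ice) forces ice = false.
Unit clause (fog) forces fog = true.
Try green = false.
Unit clause (calm) forces calm = true.
Every clause now holds.

green=false; east=false; ice=false; fog=true; calm=true; lime=true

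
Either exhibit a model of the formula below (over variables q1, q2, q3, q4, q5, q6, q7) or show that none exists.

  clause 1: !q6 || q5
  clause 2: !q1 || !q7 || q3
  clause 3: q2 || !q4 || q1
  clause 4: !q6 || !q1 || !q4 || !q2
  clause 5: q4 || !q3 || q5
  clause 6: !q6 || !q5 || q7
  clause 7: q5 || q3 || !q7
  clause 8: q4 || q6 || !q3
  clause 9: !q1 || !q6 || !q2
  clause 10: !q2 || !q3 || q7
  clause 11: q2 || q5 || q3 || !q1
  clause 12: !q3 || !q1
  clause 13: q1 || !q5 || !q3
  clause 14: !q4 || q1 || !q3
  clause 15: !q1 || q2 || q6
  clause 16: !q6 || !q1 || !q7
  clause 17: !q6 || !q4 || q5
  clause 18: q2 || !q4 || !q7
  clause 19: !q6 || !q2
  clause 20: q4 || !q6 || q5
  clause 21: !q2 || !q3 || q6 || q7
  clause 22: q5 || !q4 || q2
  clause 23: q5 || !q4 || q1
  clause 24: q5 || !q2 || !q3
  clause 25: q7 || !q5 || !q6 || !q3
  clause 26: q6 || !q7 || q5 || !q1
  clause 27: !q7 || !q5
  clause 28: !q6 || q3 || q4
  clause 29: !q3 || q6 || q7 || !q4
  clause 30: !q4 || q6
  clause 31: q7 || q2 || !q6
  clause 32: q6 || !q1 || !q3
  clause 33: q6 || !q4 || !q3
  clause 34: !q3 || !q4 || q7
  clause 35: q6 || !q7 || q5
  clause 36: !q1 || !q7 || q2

Try q6 = false.
Unit clause (!q4) forces q4 = false.
Unit clause (!q3) forces q3 = false.
Try q1 = true.
Unit clause (!q7) forces q7 = false.
Unit clause (q2) forces q2 = true.
Every clause is now satisfied; q5 is unconstrained.

q1 ↦ true; q2 ↦ true; q3 ↦ false; q4 ↦ false; q5 ↦ false; q6 ↦ false; q7 ↦ false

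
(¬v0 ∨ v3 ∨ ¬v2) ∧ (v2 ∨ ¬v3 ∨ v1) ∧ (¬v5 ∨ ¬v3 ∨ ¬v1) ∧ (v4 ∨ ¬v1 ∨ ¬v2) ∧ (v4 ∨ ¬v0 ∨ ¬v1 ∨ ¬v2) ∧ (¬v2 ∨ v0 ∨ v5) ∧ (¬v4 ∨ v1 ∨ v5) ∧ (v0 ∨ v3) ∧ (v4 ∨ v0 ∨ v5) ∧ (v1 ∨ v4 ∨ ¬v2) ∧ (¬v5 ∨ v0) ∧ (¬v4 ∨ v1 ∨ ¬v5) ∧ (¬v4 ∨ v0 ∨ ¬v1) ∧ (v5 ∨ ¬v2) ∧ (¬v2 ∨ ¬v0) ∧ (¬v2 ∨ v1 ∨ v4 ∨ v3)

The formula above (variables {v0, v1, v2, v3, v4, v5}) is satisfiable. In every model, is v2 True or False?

Suppose v2 = True.
The clause (v5) is unit, so v5 = True.
The clause (v0) is unit, so v0 = True.
That conflicts with the unit clause (¬v0).
So every satisfying assignment has v2 = False.

False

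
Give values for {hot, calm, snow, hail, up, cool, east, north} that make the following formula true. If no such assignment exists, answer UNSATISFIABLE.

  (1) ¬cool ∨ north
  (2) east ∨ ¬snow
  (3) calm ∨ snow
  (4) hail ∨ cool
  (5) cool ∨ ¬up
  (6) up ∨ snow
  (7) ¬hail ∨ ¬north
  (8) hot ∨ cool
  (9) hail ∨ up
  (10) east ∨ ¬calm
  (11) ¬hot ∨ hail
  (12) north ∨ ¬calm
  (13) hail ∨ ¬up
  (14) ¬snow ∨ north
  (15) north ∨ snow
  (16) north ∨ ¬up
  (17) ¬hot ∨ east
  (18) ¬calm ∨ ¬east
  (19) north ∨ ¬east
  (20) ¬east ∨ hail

Branch on cool: set cool = False.
From the singleton clause (hail), hail = True.
From the singleton clause (¬up), up = False.
From the singleton clause (snow), snow = True.
From the singleton clause (east), east = True.
From the singleton clause (¬north), north = False.
That conflicts with the unit clause (north).
Backtrack on cool: now try cool = True.
From the singleton clause (north), north = True.
From the singleton clause (¬hail), hail = False.
From the singleton clause (up), up = True.
That conflicts with the unit clause (¬up).
Both values of cool lead to a conflict.

UNSATISFIABLE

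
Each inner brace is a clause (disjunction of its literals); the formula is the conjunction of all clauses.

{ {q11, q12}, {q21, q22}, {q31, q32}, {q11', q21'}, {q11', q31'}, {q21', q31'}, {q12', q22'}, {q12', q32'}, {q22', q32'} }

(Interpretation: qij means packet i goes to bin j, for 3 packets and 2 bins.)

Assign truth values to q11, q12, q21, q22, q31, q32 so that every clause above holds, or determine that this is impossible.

UNSATISFIABLE

Case q11 = 1:
The clause (q21') is unit, so q21 = 0.
The clause (q22) is unit, so q22 = 1.
The clause (q31') is unit, so q31 = 0.
The clause (q32) is unit, so q32 = 1.
That conflicts with the unit clause (q32').
Backtrack on q11: now try q11 = 0.
The clause (q12) is unit, so q12 = 1.
The clause (q22') is unit, so q22 = 0.
The clause (q21) is unit, so q21 = 1.
The clause (q31') is unit, so q31 = 0.
The clause (q32) is unit, so q32 = 1.
That conflicts with the unit clause (q32').
Either choice for q11 ends in contradiction.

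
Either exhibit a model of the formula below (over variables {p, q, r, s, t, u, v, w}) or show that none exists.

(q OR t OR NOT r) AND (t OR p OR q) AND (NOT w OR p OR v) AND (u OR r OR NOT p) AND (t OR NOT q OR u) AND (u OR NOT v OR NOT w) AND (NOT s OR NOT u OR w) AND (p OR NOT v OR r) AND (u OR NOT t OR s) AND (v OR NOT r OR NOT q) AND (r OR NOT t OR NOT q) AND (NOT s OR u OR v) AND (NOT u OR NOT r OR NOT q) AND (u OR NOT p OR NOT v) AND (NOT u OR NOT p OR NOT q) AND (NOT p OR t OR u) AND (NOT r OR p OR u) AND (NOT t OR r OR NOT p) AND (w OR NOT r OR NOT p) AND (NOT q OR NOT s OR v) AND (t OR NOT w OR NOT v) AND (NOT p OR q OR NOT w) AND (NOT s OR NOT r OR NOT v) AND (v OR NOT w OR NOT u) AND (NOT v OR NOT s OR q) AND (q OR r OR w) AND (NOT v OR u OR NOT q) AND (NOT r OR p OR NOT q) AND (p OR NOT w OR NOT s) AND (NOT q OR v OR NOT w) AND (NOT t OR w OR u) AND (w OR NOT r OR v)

Try q = true.
Try t = false.
(u) alone gives u = true.
(NOT r) alone gives r = false.
(NOT p) alone gives p = false.
(NOT v) alone gives v = false.
(NOT w) alone gives w = false.
(NOT s) alone gives s = false.
This assignment satisfies each clause.

p: false, q: true, r: false, s: false, t: false, u: true, v: false, w: false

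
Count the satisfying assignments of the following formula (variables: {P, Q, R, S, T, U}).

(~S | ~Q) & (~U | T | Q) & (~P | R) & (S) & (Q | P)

There are 2^6 = 64 truth assignments over (P, Q, R, S, T, U).
Split on R. With R = 1, the clauses containing R are satisfied and ~R drops from the rest; 3 of the 2^5 = 32 assignments to the other variables satisfy what remains.
With R = 0, by the same count on the reduced clause set, 0 assignments work.
(One model: P=T, Q=F, R=T, S=T, T=F, U=F.)
Total: 3 + 0 = 3.

3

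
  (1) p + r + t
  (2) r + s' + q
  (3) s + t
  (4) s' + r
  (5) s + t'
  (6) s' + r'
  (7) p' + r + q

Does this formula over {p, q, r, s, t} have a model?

Case s = 1:
The clause (r) is unit, so r = 1.
But (r') is also a unit clause — contradiction.
That branch fails; take s = 0 instead.
The clause (t) is unit, so t = 1.
But (t') is also a unit clause — contradiction.
Neither s = 1 nor s = 0 works.
No assignment satisfies every clause.

Unsatisfiable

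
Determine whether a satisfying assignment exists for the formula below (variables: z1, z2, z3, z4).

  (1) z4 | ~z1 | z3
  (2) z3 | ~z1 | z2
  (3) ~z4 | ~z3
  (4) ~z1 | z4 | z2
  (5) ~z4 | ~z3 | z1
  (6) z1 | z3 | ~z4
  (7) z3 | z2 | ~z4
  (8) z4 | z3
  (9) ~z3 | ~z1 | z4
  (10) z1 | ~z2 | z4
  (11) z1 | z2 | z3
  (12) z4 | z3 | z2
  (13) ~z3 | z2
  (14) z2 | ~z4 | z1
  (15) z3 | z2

Yes, satisfiable

Suppose z4 = 1.
(~z3) alone gives z3 = 0.
(z1) alone gives z1 = 1.
(z2) alone gives z2 = 1.
Every clause now holds.
A satisfying assignment: z1 ↦ 1, z2 ↦ 1, z3 ↦ 0, z4 ↦ 1.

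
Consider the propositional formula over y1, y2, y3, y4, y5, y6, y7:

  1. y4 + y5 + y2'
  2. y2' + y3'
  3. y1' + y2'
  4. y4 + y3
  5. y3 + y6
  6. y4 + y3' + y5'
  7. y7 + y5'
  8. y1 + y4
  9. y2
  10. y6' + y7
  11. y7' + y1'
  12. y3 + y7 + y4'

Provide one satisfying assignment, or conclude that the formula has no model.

y1: 0,  y2: 1,  y3: 0,  y4: 1,  y5: 0,  y6: 1,  y7: 1

Unit clause (y2) forces y2 = 1.
Unit clause (y3') forces y3 = 0.
Unit clause (y1') forces y1 = 0.
Unit clause (y4) forces y4 = 1.
Unit clause (y6) forces y6 = 1.
Unit clause (y7) forces y7 = 1.
No clause remains; y5 is free.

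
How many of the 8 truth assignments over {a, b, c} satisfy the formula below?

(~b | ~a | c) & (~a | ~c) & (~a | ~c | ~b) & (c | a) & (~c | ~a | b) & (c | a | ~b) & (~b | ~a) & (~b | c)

3

There are 2^3 = 8 truth assignments over (a, b, c).
Check each against the 8 clauses (columns in the order a, b, c):
  F F F  ✗ fails (c | a)
  F F T  ✓ satisfies all
  F T F  ✗ fails (c | a)
  F T T  ✓ satisfies all
  T F F  ✓ satisfies all
  T F T  ✗ fails (~a | ~c)
  T T F  ✗ fails (~b | ~a | c)
  T T T  ✗ fails (~a | ~c)
3 of the 8 rows are models.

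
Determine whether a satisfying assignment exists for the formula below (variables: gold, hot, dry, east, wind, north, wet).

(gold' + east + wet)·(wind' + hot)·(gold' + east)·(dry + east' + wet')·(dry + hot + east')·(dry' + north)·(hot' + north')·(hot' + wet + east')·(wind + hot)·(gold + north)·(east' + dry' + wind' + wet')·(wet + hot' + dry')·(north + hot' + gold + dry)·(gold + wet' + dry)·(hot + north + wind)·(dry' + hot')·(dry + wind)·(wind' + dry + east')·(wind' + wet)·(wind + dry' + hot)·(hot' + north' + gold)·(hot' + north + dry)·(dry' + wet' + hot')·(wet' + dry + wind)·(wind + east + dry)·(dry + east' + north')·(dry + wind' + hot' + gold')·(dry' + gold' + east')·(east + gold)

Case wind = 0:
From the singleton clause (hot), hot = 1.
From the singleton clause (north'), north = 0.
From the singleton clause (dry'), dry = 0.
Now (dry) is unsatisfied and unit — conflict.
So wind must be the other value — set wind = 1.
From the singleton clause (hot), hot = 1.
From the singleton clause (north'), north = 0.
From the singleton clause (dry'), dry = 0.
Now (dry) is unsatisfied and unit — conflict.
Both values of wind lead to a conflict.
No assignment satisfies every clause.

No, unsatisfiable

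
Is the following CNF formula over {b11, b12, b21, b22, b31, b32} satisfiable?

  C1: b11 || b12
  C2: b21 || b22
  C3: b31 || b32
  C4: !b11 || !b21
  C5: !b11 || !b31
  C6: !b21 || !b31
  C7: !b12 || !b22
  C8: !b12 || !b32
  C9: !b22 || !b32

Try b11 = true.
The clause (!b21) is unit, so b21 = false.
The clause (b22) is unit, so b22 = true.
The clause (!b31) is unit, so b31 = false.
The clause (b32) is unit, so b32 = true.
That conflicts with the unit clause (!b32).
So b11 must be the other value — set b11 = false.
The clause (b12) is unit, so b12 = true.
The clause (!b22) is unit, so b22 = false.
The clause (b21) is unit, so b21 = true.
The clause (!b31) is unit, so b31 = false.
The clause (b32) is unit, so b32 = true.
That conflicts with the unit clause (!b32).
Both values of b11 lead to a conflict.
No assignment satisfies every clause.

No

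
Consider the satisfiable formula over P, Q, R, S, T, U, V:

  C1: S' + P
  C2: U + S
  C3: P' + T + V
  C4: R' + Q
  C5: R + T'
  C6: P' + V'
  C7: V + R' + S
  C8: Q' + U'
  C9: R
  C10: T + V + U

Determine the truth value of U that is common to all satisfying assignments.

False

Suppose U = 1.
From the singleton clause (Q'), Q = 0.
From the singleton clause (R'), R = 0.
That conflicts with the unit clause (R).
So every satisfying assignment has U = False.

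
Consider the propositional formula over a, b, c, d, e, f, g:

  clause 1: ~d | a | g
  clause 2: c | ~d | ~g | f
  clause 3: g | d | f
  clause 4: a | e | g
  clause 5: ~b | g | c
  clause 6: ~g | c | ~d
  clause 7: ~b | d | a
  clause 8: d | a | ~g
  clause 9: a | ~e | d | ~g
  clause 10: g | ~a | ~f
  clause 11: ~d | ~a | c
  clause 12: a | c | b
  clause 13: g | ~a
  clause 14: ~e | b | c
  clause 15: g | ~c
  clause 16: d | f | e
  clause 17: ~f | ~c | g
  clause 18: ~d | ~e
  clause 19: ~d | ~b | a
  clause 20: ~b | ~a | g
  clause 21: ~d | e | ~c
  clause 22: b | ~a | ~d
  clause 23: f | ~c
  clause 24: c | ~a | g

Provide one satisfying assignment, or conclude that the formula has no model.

Suppose g = 1.
Suppose c = 1.
Unit clause (f) forces f = 1.
Suppose d = 0.
Unit clause (a) forces a = 1.
All clauses hold; b, e can take either value.

a=1, b=1, c=1, d=0, e=0, f=1, g=1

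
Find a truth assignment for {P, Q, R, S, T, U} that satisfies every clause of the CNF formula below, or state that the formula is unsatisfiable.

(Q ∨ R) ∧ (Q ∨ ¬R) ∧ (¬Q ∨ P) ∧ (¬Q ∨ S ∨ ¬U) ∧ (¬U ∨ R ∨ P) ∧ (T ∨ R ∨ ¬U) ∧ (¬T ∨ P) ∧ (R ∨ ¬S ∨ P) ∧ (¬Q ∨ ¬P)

Try Q = True.
The clause (P) is unit, so P = True.
That conflicts with the unit clause (¬P).
So Q must be the other value — set Q = False.
The clause (R) is unit, so R = True.
That conflicts with the unit clause (¬R).
Either choice for Q ends in contradiction.

UNSATISFIABLE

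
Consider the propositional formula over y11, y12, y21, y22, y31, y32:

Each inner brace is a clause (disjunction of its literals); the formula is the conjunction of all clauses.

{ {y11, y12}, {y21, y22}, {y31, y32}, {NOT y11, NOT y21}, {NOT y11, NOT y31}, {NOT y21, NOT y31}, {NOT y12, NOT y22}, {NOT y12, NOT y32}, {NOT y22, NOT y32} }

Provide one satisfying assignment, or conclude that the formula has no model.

Try y11 = true.
(NOT y21) alone gives y21 = false.
(y22) alone gives y22 = true.
(NOT y31) alone gives y31 = false.
(y32) alone gives y32 = true.
Now (NOT y32) is unsatisfied and unit — conflict.
That branch fails; take y11 = false instead.
(y12) alone gives y12 = true.
(NOT y22) alone gives y22 = false.
(y21) alone gives y21 = true.
(NOT y31) alone gives y31 = false.
(y32) alone gives y32 = true.
Now (NOT y32) is unsatisfied and unit — conflict.
Both values of y11 lead to a conflict.

UNSATISFIABLE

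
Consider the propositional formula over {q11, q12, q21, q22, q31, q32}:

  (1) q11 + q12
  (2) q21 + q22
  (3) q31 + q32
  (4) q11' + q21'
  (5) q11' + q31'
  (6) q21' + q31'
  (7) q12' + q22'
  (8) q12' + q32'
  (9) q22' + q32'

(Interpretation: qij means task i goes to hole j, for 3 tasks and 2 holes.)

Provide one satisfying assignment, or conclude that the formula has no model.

UNSATISFIABLE

Case q11 = 1:
From the singleton clause (q21'), q21 = 0.
From the singleton clause (q22), q22 = 1.
From the singleton clause (q31'), q31 = 0.
From the singleton clause (q32), q32 = 1.
Now (q32') is unsatisfied and unit — conflict.
Undo q11 and try q11 = 0.
From the singleton clause (q12), q12 = 1.
From the singleton clause (q22'), q22 = 0.
From the singleton clause (q21), q21 = 1.
From the singleton clause (q31'), q31 = 0.
From the singleton clause (q32), q32 = 1.
Now (q32') is unsatisfied and unit — conflict.
Neither q11 = 1 nor q11 = 0 works.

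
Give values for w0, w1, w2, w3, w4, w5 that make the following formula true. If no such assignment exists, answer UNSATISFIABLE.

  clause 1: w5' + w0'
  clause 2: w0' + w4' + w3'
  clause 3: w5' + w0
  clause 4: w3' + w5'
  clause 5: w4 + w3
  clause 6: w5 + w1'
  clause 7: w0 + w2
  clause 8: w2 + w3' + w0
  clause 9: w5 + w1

UNSATISFIABLE

Branch on w5: set w5 = 0.
The clause (w1') is unit, so w1 = 0.
That conflicts with the unit clause (w1).
Undo w5 and try w5 = 1.
The clause (w0') is unit, so w0 = 0.
That conflicts with the unit clause (w0).
Either choice for w5 ends in contradiction.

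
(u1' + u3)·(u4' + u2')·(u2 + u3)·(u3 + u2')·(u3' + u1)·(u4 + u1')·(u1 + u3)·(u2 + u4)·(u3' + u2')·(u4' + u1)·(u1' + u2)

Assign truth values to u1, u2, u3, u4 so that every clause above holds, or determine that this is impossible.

Try u1 = 0.
The clause (u3') is unit, so u3 = 0.
Now (u3) is unsatisfied and unit — conflict.
So u1 must be the other value — set u1 = 1.
The clause (u3) is unit, so u3 = 1.
The clause (u4) is unit, so u4 = 1.
The clause (u2') is unit, so u2 = 0.
Now (u2) is unsatisfied and unit — conflict.
Neither u1 = 1 nor u1 = 0 works.

UNSATISFIABLE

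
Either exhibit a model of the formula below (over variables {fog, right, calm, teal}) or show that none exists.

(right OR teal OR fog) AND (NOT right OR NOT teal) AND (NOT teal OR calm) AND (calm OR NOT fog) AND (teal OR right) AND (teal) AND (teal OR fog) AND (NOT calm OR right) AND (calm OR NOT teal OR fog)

Unit clause (teal) forces teal = true.
Unit clause (NOT right) forces right = false.
Unit clause (calm) forces calm = true.
Now (NOT calm) is unsatisfied and unit — conflict.

UNSATISFIABLE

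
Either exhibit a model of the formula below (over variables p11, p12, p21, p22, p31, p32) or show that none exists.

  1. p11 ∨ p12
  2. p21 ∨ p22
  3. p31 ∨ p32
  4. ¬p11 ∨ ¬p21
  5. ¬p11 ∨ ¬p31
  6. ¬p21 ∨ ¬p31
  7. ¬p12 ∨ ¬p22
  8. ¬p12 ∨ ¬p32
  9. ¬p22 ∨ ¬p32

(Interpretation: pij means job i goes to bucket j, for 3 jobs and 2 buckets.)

Try p11 = True.
From the singleton clause (¬p21), p21 = False.
From the singleton clause (p22), p22 = True.
From the singleton clause (¬p31), p31 = False.
From the singleton clause (p32), p32 = True.
Now (¬p32) is unsatisfied and unit — conflict.
Backtrack on p11: now try p11 = False.
From the singleton clause (p12), p12 = True.
From the singleton clause (¬p22), p22 = False.
From the singleton clause (p21), p21 = True.
From the singleton clause (¬p31), p31 = False.
From the singleton clause (p32), p32 = True.
Now (¬p32) is unsatisfied and unit — conflict.
Neither p11 = True nor p11 = False works.

UNSATISFIABLE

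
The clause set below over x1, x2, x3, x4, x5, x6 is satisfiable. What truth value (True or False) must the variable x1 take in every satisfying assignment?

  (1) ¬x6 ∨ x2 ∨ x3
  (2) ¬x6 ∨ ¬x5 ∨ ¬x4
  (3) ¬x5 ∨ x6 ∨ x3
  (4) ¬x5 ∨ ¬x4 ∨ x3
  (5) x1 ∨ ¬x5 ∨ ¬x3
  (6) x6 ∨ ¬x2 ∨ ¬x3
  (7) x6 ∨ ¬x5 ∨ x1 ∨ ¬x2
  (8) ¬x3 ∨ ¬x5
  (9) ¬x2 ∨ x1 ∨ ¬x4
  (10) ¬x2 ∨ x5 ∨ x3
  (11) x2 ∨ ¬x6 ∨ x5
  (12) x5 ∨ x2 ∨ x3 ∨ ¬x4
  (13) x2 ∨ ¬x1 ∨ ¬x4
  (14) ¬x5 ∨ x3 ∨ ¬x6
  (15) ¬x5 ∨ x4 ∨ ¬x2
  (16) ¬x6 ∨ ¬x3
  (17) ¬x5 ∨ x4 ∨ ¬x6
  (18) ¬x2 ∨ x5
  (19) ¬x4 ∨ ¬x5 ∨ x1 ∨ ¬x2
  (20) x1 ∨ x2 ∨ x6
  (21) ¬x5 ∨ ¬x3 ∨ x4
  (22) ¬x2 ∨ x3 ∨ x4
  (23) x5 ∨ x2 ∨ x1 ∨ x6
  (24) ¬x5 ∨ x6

Suppose x1 = False.
Case x5 = False:
From the singleton clause (¬x2), x2 = False.
From the singleton clause (¬x6), x6 = False.
But (x6) is also a unit clause — contradiction.
Undo x5 and try x5 = True.
From the singleton clause (¬x3), x3 = False.
From the singleton clause (x6), x6 = True.
But (¬x6) is also a unit clause — contradiction.
Neither x5 = True nor x5 = False works.
So every satisfying assignment has x1 = True.

True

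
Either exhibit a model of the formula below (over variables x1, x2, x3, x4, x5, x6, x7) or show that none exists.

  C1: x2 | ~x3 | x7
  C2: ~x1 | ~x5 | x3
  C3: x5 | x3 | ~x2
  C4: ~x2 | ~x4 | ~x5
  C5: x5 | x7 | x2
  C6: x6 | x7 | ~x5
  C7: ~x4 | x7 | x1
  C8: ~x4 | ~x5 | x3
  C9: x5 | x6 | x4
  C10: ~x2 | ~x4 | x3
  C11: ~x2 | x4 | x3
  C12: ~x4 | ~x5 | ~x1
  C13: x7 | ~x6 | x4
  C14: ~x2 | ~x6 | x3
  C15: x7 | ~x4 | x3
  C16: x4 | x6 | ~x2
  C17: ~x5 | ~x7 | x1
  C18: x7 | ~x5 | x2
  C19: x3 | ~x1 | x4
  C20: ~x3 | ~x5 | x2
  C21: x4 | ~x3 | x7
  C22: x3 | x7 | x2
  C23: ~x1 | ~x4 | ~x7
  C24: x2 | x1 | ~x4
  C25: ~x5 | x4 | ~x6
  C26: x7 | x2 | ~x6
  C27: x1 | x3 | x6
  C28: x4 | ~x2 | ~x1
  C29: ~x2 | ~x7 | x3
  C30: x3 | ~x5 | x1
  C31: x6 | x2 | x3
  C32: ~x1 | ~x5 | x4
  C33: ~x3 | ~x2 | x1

x1=0, x2=0, x3=0, x4=0, x5=0, x6=1, x7=1

Suppose x2 = 0.
Suppose x3 = 0.
(x7) alone gives x7 = 1.
(x6) alone gives x6 = 1.
Suppose x1 = 0.
(~x5) alone gives x5 = 0.
(~x4) alone gives x4 = 0.
Every clause now holds.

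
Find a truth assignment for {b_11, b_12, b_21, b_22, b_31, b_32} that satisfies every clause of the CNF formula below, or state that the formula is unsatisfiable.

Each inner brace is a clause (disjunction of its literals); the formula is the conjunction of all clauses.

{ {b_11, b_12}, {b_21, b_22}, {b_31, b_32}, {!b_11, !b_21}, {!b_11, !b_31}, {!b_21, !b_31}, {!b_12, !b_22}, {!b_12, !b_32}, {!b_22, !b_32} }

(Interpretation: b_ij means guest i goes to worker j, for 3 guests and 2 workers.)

Suppose b_11 = true.
The clause (!b_21) is unit, so b_21 = false.
The clause (b_22) is unit, so b_22 = true.
The clause (!b_31) is unit, so b_31 = false.
The clause (b_32) is unit, so b_32 = true.
Now (!b_32) is unsatisfied and unit — conflict.
That branch fails; take b_11 = false instead.
The clause (b_12) is unit, so b_12 = true.
The clause (!b_22) is unit, so b_22 = false.
The clause (b_21) is unit, so b_21 = true.
The clause (!b_31) is unit, so b_31 = false.
The clause (b_32) is unit, so b_32 = true.
Now (!b_32) is unsatisfied and unit — conflict.
Either choice for b_11 ends in contradiction.

UNSATISFIABLE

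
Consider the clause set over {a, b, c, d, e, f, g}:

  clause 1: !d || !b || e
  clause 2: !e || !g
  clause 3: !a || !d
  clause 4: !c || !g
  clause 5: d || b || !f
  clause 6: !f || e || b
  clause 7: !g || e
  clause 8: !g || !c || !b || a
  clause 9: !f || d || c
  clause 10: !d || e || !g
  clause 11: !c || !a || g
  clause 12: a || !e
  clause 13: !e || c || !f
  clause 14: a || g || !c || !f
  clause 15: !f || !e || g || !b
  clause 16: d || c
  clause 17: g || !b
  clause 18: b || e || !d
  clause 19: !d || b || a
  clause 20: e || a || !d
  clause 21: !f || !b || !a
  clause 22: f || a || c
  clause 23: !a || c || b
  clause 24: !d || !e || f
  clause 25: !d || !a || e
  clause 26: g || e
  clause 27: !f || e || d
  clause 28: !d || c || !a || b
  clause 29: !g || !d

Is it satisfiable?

Case e = false:
From the singleton clause (!g), g = false.
That conflicts with the unit clause (g).
That branch fails; take e = true instead.
From the singleton clause (!g), g = false.
From the singleton clause (a), a = true.
From the singleton clause (!d), d = false.
From the singleton clause (!c), c = false.
That conflicts with the unit clause (c).
Neither e = true nor e = false works.
No assignment satisfies every clause.

No, unsatisfiable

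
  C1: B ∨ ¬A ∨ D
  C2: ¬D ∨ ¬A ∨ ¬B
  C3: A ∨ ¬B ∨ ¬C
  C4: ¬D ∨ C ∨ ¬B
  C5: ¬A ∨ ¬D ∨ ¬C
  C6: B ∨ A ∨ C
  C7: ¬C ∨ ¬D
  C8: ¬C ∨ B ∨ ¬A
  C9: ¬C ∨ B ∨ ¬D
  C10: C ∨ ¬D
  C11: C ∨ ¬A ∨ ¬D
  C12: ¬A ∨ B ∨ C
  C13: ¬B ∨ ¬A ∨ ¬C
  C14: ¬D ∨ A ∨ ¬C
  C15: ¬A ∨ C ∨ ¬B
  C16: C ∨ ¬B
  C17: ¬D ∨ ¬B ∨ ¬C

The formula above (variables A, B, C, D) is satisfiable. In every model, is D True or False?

False

Suppose D = True.
The clause (¬C) is unit, so C = False.
But (C) is also a unit clause — contradiction.
So every satisfying assignment has D = False.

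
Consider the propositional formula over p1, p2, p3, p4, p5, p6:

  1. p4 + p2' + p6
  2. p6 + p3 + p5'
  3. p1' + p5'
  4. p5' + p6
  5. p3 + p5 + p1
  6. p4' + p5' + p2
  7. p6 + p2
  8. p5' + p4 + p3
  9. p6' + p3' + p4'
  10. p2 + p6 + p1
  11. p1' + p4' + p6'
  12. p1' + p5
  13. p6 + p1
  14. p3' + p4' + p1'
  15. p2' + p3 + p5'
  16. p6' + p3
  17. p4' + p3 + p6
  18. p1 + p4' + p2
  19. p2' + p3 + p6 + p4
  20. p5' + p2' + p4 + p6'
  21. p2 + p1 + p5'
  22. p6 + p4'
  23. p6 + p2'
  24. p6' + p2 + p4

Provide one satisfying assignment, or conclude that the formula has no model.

p1: 0, p2: 1, p3: 1, p4: 0, p5: 0, p6: 1

Case p1 = 0:
(p6) alone gives p6 = 1.
(p3) alone gives p3 = 1.
(p4') alone gives p4 = 0.
(p2) alone gives p2 = 1.
(p5') alone gives p5 = 0.
Every clause now holds.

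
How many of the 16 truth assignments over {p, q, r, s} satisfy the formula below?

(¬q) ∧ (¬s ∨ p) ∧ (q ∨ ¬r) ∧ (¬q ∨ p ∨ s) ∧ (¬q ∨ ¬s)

3

There are 2^4 = 16 truth assignments over (p, q, r, s).
Check each against the 5 clauses (columns in the order p, q, r, s):
  F F F F  ✓ satisfies all
  F F F T  ✗ fails (¬s ∨ p)
  F F T F  ✗ fails (q ∨ ¬r)
  F F T T  ✗ fails (¬s ∨ p)
  F T F F  ✗ fails (¬q)
  F T F T  ✗ fails (¬q)
  F T T F  ✗ fails (¬q)
  F T T T  ✗ fails (¬q)
  T F F F  ✓ satisfies all
  T F F T  ✓ satisfies all
  T F T F  ✗ fails (q ∨ ¬r)
  T F T T  ✗ fails (q ∨ ¬r)
  T T F F  ✗ fails (¬q)
  T T F T  ✗ fails (¬q)
  T T T F  ✗ fails (¬q)
  T T T T  ✗ fails (¬q)
3 of the 16 rows are models.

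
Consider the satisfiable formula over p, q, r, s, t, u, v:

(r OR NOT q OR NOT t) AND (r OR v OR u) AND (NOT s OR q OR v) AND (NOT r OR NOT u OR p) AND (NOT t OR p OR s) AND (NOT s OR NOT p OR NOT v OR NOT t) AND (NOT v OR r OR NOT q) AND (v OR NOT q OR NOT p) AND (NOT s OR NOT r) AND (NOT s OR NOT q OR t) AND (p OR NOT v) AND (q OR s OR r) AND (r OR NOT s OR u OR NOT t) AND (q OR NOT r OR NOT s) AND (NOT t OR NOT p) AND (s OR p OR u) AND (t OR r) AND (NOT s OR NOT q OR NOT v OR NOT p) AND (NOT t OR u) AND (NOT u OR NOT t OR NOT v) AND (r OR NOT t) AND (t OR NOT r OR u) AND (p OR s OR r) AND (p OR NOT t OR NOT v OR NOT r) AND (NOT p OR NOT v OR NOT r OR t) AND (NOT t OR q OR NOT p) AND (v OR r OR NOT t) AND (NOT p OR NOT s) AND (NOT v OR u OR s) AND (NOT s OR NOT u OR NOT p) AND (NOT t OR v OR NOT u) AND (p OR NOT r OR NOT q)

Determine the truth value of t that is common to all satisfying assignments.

Suppose t = true.
From the singleton clause (NOT p), p = false.
From the singleton clause (s), s = true.
From the singleton clause (NOT r), r = false.
Now (r) is unsatisfied and unit — conflict.
So every satisfying assignment has t = False.

False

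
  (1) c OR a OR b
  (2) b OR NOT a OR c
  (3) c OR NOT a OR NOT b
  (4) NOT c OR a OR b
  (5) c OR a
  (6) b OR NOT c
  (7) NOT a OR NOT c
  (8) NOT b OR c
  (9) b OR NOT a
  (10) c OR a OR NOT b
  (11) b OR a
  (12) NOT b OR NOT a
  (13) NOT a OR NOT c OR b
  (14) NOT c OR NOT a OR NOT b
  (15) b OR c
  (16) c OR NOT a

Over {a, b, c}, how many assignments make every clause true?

1

There are 2^3 = 8 truth assignments over (a, b, c).
Check each against the 16 clauses (columns in the order a, b, c):
  F F F  ✗ fails (c OR a OR b)
  F F T  ✗ fails (NOT c OR a OR b)
  F T F  ✗ fails (c OR a)
  F T T  ✓ satisfies all
  T F F  ✗ fails (b OR NOT a OR c)
  T F T  ✗ fails (b OR NOT c)
  T T F  ✗ fails (c OR NOT a OR NOT b)
  T T T  ✗ fails (NOT a OR NOT c)
1 of the 8 rows is a model.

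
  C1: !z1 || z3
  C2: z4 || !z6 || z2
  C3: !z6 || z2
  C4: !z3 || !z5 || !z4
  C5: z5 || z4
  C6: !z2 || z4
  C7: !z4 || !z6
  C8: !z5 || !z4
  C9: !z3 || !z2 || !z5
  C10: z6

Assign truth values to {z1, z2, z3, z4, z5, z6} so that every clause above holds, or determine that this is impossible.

The clause (z6) is unit, so z6 = true.
The clause (z2) is unit, so z2 = true.
The clause (z4) is unit, so z4 = true.
That conflicts with the unit clause (!z4).

UNSATISFIABLE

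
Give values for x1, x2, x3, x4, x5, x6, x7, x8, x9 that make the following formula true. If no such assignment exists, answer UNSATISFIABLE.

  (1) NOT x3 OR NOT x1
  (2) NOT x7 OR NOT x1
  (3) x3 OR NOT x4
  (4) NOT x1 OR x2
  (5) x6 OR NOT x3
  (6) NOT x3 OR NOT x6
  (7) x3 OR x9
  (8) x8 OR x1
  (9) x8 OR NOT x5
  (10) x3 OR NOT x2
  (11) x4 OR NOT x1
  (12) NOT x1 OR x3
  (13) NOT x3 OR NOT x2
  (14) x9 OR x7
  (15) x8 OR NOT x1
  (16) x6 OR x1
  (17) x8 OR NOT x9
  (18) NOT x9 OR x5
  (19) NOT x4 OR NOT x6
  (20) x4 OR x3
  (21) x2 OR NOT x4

UNSATISFIABLE

Branch on x3: set x3 = false.
Unit clause (NOT x4) forces x4 = false.
That conflicts with the unit clause (x4).
Undo x3 and try x3 = true.
Unit clause (NOT x1) forces x1 = false.
Unit clause (x6) forces x6 = true.
That conflicts with the unit clause (NOT x6).
Both values of x3 lead to a conflict.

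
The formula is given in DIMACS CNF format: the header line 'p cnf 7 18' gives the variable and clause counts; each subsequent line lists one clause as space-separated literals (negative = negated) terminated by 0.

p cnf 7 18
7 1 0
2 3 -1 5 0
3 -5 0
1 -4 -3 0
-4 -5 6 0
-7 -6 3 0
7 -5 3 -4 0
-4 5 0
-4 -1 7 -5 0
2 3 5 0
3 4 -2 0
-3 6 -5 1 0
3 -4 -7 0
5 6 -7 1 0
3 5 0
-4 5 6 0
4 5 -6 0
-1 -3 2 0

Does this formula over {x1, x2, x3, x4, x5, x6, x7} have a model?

Try x7 = True.
Try x3 = True.
Try x1 = True.
The clause (x2) is unit, so x2 = True.
Try x4 = False.
Try x5 = True.
All clauses hold; x6 can take either value.
A satisfying assignment: x1 ↦ True, x2 ↦ True, x3 ↦ True, x4 ↦ False, x5 ↦ True, x6 ↦ False, x7 ↦ True.

Yes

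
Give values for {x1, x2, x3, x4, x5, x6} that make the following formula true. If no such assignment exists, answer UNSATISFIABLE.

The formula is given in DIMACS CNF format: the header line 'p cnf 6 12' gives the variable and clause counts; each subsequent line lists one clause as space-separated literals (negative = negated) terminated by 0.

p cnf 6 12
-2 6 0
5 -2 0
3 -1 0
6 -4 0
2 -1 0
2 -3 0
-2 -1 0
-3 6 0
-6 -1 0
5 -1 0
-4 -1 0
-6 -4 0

x1=False, x2=False, x3=False, x4=False, x5=False, x6=False

Branch on x2: set x2 = False.
(¬x1) alone gives x1 = False.
(¬x3) alone gives x3 = False.
Branch on x6: set x6 = False.
(¬x4) alone gives x4 = False.
Every clause is now satisfied; x5 is unconstrained.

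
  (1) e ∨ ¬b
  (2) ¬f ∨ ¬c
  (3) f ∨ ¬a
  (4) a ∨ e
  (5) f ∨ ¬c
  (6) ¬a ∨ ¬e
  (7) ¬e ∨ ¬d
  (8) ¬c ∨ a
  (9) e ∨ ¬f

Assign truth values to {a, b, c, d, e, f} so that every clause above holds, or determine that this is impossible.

a=False, b=False, c=False, d=False, e=True, f=True

Suppose e = True.
Unit clause (¬a) forces a = False.
Unit clause (¬d) forces d = False.
Unit clause (¬c) forces c = False.
All clauses hold; b, f can take either value.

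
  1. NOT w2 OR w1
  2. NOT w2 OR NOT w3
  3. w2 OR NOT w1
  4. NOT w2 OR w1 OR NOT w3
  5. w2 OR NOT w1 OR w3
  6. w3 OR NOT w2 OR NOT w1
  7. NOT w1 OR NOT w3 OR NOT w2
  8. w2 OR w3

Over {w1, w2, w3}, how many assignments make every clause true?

There are 2^3 = 8 truth assignments over (w1, w2, w3).
Check each against the 8 clauses (columns in the order w1, w2, w3):
  F F F  ✗ fails (w2 OR w3)
  F F T  ✓ satisfies all
  F T F  ✗ fails (NOT w2 OR w1)
  F T T  ✗ fails (NOT w2 OR w1)
  T F F  ✗ fails (w2 OR NOT w1)
  T F T  ✗ fails (w2 OR NOT w1)
  T T F  ✗ fails (w3 OR NOT w2 OR NOT w1)
  T T T  ✗ fails (NOT w2 OR NOT w3)
1 of the 8 rows is a model.

1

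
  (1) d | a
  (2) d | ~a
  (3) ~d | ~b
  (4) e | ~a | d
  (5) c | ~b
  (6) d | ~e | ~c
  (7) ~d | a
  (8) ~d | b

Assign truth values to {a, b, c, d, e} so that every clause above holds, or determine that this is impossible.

Branch on d: set d = 1.
Unit clause (~b) forces b = 0.
Now (b) is unsatisfied and unit — conflict.
That branch fails; take d = 0 instead.
Unit clause (a) forces a = 1.
Now (~a) is unsatisfied and unit — conflict.
Neither d = 1 nor d = 0 works.

UNSATISFIABLE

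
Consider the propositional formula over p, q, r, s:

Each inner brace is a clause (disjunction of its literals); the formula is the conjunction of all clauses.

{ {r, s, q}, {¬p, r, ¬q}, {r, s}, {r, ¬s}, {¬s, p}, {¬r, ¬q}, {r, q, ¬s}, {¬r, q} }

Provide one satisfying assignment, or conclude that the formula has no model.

UNSATISFIABLE

Suppose r = True.
(¬q) alone gives q = False.
Now (q) is unsatisfied and unit — conflict.
So r must be the other value — set r = False.
(s) alone gives s = True.
Now (¬s) is unsatisfied and unit — conflict.
Either choice for r ends in contradiction.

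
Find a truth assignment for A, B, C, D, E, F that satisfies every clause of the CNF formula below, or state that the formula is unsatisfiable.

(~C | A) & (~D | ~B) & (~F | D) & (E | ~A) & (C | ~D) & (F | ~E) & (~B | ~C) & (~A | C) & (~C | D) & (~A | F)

A ↦ 1,  B ↦ 0,  C ↦ 1,  D ↦ 1,  E ↦ 1,  F ↦ 1

Case C = 1:
Unit clause (A) forces A = 1.
Unit clause (E) forces E = 1.
Unit clause (F) forces F = 1.
Unit clause (D) forces D = 1.
Unit clause (~B) forces B = 0.
This assignment satisfies each clause.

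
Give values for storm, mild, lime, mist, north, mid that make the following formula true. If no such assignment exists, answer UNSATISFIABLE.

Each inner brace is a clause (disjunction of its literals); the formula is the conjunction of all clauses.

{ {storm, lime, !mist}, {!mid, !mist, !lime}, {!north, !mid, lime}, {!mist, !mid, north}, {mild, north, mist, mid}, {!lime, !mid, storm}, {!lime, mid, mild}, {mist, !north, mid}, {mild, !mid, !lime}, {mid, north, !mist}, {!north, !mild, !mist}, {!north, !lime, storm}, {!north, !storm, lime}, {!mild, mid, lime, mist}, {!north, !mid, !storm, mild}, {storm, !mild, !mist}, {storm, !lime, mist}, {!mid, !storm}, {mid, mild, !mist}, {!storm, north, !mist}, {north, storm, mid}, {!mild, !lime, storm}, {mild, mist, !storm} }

Try mid = true.
The clause (!storm) is unit, so storm = false.
The clause (!lime) is unit, so lime = false.
The clause (!mist) is unit, so mist = false.
The clause (!north) is unit, so north = false.
Every clause is now satisfied; mild is unconstrained.

storm ↦ false, mild ↦ false, lime ↦ false, mist ↦ false, north ↦ false, mid ↦ true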